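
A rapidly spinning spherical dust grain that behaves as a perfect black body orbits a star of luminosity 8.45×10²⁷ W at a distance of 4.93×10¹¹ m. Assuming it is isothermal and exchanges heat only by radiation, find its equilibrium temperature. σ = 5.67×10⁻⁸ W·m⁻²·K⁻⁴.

First find the stellar flux at distance d: S = L/(4πd²) = 8.45×10²⁷/(4π·(4.93×10¹¹)²) = 2767 W/m².
For an isothermal sphere, absorbed (1−a)S·πr² = emitted σ·4πr²·T⁴, so T⁴ = (1−a)S/(4σ).
T⁴ = 1.00·2767/(4·5.67×10⁻⁸) = 1.220×10¹⁰ K⁴.

T ≈ 332 K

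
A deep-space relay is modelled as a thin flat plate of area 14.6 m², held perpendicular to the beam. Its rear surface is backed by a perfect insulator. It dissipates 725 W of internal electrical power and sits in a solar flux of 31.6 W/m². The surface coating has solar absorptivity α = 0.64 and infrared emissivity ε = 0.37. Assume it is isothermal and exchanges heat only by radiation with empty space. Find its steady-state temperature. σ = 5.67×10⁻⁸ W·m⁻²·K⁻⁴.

At steady state, absorbed solar power + internal power = radiated power.
Absorbed: α·S·A_cross = 0.64·31.6·14.60 = 295.3 W (cross-section A).
Total input = 295.3 + 725 = 1020 W.
Radiated: εσ·A_surf·T⁴ with A_surf = A = 14.60 m².
T⁴ = 1020/(0.37·5.67×10⁻⁸·14.60) = 3.331×10⁹ K⁴.

T ≈ 240 K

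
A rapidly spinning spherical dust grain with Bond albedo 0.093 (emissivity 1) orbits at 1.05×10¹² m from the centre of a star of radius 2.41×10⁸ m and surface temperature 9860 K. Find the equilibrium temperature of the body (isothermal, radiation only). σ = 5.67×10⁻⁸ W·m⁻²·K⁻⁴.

T ≈ 103 K

The star's surface emits σT_*⁴; at distance d the flux is S = σT_*⁴(R_*/d)².
S = 5.67×10⁻⁸·(9860)⁴·(2.41×10⁸/1.05×10¹²)² = 28.23 W/m².
For an isothermal sphere T⁴ = (1−a)S/(4σ) = 1.129×10⁸ K⁴.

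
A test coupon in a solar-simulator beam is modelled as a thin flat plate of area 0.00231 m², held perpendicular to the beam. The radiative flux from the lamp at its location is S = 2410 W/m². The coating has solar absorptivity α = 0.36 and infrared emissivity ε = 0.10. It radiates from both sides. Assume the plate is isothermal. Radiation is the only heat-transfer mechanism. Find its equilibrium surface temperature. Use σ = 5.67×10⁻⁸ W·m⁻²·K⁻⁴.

At equilibrium, absorbed power = emitted power.
Absorbing cross-section = A = 0.002310 m²; emitting surface = 2A = 0.004620 m² (ratio 2).
αS·A_cross = εσ·A_surf·T⁴  ⇒  T⁴ = αS/(ε·2σ).
T⁴ = 0.360·2410/(0.10·2·5.67×10⁻⁸) = 7.651×10¹⁰ K⁴.
T = (7.651×10¹⁰)^(1/4).

T ≈ 526 K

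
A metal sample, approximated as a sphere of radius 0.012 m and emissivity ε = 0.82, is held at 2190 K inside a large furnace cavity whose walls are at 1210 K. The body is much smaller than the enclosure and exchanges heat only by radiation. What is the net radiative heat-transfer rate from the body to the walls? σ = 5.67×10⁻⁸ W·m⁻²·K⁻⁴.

P_net ≈ 1750 W

For a small grey body in a large enclosure: P_net = εσA(T_body⁴ − T_wall⁴).
A = 4πr² = 0.001810 m²; T_body⁴ − T_wall⁴ = 2.300×10¹³ − 2.144×10¹² = 2.086×10¹³ K⁴.
|P_net| = 0.82·5.67×10⁻⁸·0.001810·2.086×10¹³.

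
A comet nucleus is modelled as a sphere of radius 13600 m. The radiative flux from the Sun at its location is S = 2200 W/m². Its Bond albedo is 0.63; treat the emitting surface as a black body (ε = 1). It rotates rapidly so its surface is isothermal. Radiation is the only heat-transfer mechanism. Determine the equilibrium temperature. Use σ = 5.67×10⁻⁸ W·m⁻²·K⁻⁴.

At equilibrium, absorbed power = emitted power.
Absorbing cross-section = πr² = 5.811×10⁸ m²; emitting surface = 4πr² = 2.324×10⁹ m² (ratio 4).
(1−a)S·A_cross = εσ·A_surf·T⁴  ⇒  T⁴ = (1−a)S/(4σ).
T⁴ = 0.370·2200/(4·5.67×10⁻⁸) = 3.589×10⁹ K⁴.
T = (3.589×10⁹)^(1/4).

T ≈ 245 K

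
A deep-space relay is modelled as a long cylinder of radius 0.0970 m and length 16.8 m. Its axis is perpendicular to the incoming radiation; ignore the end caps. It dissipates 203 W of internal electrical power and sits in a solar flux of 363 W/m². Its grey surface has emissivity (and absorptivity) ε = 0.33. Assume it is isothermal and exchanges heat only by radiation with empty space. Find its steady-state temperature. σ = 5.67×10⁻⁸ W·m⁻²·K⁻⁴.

T ≈ 236 K

At steady state, absorbed solar power + internal power = radiated power.
Absorbed: α·S·A_cross = 0.33·363·3.259 = 390.4 W (cross-section 2rL).
Total input = 390.4 + 203 = 593.4 W.
Radiated: εσ·A_surf·T⁴ with A_surf = 2πrL = 10.24 m².
T⁴ = 593.4/(0.33·5.67×10⁻⁸·10.24) = 3.097×10⁹ K⁴.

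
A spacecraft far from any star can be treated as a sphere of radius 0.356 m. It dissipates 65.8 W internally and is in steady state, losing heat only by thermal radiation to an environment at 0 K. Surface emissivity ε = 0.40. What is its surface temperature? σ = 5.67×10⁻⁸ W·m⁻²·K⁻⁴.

T ≈ 207 K

Steady state: internal power = radiated power, P = εσA T⁴.
Radiating area A = 4πr² = 1.593 m².
T⁴ = P/(εσA) = 65.8/(0.40·5.67×10⁻⁸·1.593) = 1.822×10⁹ K⁴.
T = (1.822×10⁹)^(1/4).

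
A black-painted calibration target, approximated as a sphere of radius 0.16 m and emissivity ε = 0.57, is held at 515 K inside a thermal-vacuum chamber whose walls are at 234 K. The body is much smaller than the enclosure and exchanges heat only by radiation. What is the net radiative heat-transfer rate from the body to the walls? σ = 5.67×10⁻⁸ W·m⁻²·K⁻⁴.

P_net ≈ 700 W

For a small grey body in a large enclosure: P_net = εσA(T_body⁴ − T_wall⁴).
A = 4πr² = 0.3217 m²; T_body⁴ − T_wall⁴ = 7.034×10¹⁰ − 2.998×10⁹ = 6.735×10¹⁰ K⁴.
|P_net| = 0.57·5.67×10⁻⁸·0.3217·6.735×10¹⁰.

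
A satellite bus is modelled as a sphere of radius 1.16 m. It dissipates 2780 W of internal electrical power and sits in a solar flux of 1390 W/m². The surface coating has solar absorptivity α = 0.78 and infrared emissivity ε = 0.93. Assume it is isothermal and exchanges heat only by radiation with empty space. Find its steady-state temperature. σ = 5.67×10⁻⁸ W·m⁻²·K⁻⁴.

T ≈ 301 K

At steady state, absorbed solar power + internal power = radiated power.
Absorbed: α·S·A_cross = 0.78·1390·4.227 = 4583 W (cross-section πr²).
Total input = 4583 + 2780 = 7363 W.
Radiated: εσ·A_surf·T⁴ with A_surf = 4πr² = 16.91 m².
T⁴ = 7363/(0.93·5.67×10⁻⁸·16.91) = 8.258×10⁹ K⁴.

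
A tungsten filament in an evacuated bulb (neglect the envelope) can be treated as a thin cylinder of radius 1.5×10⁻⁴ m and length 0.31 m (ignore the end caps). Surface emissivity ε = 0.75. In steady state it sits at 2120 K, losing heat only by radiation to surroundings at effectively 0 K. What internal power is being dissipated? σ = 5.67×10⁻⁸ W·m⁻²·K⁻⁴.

Steady state: P = εσA T⁴.
A = 2πrL = 2.922×10⁻⁴ m²; T⁴ = (2120)⁴ = 2.020×10¹³ K⁴.
P = 0.75 × 5.67×10⁻⁸ × 2.922×10⁻⁴ × 2.020×10¹³.

P ≈ 251 W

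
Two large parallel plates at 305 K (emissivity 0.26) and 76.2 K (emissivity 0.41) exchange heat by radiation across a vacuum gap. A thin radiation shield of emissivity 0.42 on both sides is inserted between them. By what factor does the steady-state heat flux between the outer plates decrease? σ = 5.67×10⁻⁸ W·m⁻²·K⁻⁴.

factor ≈ 1.71

Without shield: q₀ = σΔ(T⁴)/(1/ε₁+1/ε₂−1) with denominator 5.285.
With shield the two gaps are in series; the resistances add: (1/ε₁+1/ε_s−1)+(1/ε_s+1/ε₂−1) = 5.227+3.820 = 9.047.
Heat-flux ratio q₀/q = 9.047/5.285.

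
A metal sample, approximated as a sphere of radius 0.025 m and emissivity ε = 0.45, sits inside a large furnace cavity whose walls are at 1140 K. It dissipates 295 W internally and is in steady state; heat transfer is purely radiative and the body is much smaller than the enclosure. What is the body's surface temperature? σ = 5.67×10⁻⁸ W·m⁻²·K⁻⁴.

For a small grey body in a large enclosure, net radiated power = εσA(T⁴ − T_w⁴).
Steady state: P = εσA(T⁴ − T_w⁴) with A = 4πr² = 0.007854 m².
T⁴ = P/(εσA) + T_w⁴ = 295/(0.45·5.67×10⁻⁸·0.007854) + (1140)⁴
    = 1.472×10¹² + 1.689×10¹² = 3.161×10¹² K⁴.

T ≈ 1330 K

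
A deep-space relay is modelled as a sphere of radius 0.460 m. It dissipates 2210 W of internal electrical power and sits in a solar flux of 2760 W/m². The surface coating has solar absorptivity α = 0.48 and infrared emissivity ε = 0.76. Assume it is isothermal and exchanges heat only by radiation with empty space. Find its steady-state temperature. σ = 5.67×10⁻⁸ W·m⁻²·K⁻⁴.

T ≈ 405 K

At steady state, absorbed solar power + internal power = radiated power.
Absorbed: α·S·A_cross = 0.48·2760·0.6648 = 880.7 W (cross-section πr²).
Total input = 880.7 + 2210 = 3091 W.
Radiated: εσ·A_surf·T⁴ with A_surf = 4πr² = 2.659 m².
T⁴ = 3091/(0.76·5.67×10⁻⁸·2.659) = 2.697×10¹⁰ K⁴.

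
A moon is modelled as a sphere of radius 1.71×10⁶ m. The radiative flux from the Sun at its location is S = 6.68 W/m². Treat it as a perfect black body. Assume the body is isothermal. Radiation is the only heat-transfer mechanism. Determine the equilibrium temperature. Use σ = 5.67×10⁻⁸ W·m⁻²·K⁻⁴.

At equilibrium, absorbed power = emitted power.
Absorbing cross-section = πr² = 9.186×10¹² m²; emitting surface = 4πr² = 3.675×10¹³ m² (ratio 4).
S·A_cross = εσ·A_surf·T⁴  ⇒  T⁴ = S/(4σ).
T⁴ = 1.00·6.68/(4·5.67×10⁻⁸) = 2.945×10⁷ K⁴.
T = (2.945×10⁷)^(1/4).

T ≈ 73.7 K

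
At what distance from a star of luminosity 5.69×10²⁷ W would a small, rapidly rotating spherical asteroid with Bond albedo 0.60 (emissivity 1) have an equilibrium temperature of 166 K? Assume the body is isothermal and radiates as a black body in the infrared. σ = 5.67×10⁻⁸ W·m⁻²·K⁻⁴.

For an isothermal black-emitting sphere, (1−a)S·πr² = σ·4πr²·T⁴ ⇒ S = 4σT⁴/(1−a).
S = 4·5.67×10⁻⁸·(166)⁴/0.400 = 430.5 W/m².
Flux falls as S = L/(4πd²), so d = √(L/(4πS)) = √(5.69×10²⁷/(4π·430.5)).

d ≈ 1.03×10¹² m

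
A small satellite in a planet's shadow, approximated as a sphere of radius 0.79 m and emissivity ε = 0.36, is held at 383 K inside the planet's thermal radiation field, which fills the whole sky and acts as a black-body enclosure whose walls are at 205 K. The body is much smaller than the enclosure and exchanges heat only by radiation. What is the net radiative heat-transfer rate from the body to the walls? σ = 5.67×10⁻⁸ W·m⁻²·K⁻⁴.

P_net ≈ 3160 W

For a small grey body in a large enclosure: P_net = εσA(T_body⁴ − T_wall⁴).
A = 4πr² = 7.843 m²; T_body⁴ − T_wall⁴ = 2.152×10¹⁰ − 1.766×10⁹ = 1.975×10¹⁰ K⁴.
|P_net| = 0.36·5.67×10⁻⁸·7.843·1.975×10¹⁰.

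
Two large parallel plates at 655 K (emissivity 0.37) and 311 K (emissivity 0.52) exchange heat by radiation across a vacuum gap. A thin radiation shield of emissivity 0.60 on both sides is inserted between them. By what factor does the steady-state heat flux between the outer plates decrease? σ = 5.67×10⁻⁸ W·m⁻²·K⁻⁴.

factor ≈ 1.64

Without shield: q₀ = σΔ(T⁴)/(1/ε₁+1/ε₂−1) with denominator 3.626.
With shield the two gaps are in series; the resistances add: (1/ε₁+1/ε_s−1)+(1/ε_s+1/ε₂−1) = 3.369+2.590 = 5.959.
Heat-flux ratio q₀/q = 5.959/3.626.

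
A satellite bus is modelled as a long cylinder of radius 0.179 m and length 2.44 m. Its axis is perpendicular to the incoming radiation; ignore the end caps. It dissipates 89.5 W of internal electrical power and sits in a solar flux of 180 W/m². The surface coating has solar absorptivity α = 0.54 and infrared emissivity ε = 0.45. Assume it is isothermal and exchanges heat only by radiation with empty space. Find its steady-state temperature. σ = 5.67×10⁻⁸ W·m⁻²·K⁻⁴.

T ≈ 223 K

At steady state, absorbed solar power + internal power = radiated power.
Absorbed: α·S·A_cross = 0.54·180·0.8735 = 84.91 W (cross-section 2rL).
Total input = 84.91 + 89.5 = 174.4 W.
Radiated: εσ·A_surf·T⁴ with A_surf = 2πrL = 2.744 m².
T⁴ = 174.4/(0.45·5.67×10⁻⁸·2.744) = 2.491×10⁹ K⁴.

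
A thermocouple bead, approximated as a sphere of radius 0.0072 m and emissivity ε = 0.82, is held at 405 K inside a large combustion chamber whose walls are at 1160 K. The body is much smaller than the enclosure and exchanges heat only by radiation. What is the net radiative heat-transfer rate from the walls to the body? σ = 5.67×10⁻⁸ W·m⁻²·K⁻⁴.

For a small grey body in a large enclosure: P_net = εσA(T_body⁴ − T_wall⁴).
A = 4πr² = 6.514×10⁻⁴ m²; T_body⁴ − T_wall⁴ = 2.690×10¹⁰ − 1.811×10¹² = -1.784×10¹² K⁴.
|P_net| = 0.82·5.67×10⁻⁸·6.514×10⁻⁴·1.784×10¹².

P_net ≈ 54.0 W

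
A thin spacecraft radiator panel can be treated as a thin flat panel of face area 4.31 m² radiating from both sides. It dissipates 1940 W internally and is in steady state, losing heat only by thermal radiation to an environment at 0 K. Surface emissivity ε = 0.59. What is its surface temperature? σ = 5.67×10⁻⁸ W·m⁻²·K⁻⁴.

Steady state: internal power = radiated power, P = εσA T⁴.
Radiating area A = 2·4.31 = 8.620 m².
T⁴ = P/(εσA) = 1940/(0.59·5.67×10⁻⁸·8.620) = 6.728×10⁹ K⁴.
T = (6.728×10⁹)^(1/4).

T ≈ 286 K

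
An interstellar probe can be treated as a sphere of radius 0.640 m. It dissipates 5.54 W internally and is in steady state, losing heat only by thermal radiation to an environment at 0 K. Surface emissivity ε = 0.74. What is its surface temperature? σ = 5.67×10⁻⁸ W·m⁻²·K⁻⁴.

T ≈ 71.2 K

Steady state: internal power = radiated power, P = εσA T⁴.
Radiating area A = 4πr² = 5.147 m².
T⁴ = P/(εσA) = 5.54/(0.74·5.67×10⁻⁸·5.147) = 2.565×10⁷ K⁴.
T = (2.565×10⁷)^(1/4).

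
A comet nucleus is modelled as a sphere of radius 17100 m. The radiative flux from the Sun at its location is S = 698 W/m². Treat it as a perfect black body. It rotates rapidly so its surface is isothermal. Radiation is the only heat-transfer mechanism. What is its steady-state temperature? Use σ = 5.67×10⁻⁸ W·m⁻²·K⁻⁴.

T ≈ 236 K

At equilibrium, absorbed power = emitted power.
Absorbing cross-section = πr² = 9.186×10⁸ m²; emitting surface = 4πr² = 3.675×10⁹ m² (ratio 4).
S·A_cross = εσ·A_surf·T⁴  ⇒  T⁴ = S/(4σ).
T⁴ = 1.00·698/(4·5.67×10⁻⁸) = 3.078×10⁹ K⁴.
T = (3.078×10⁹)^(1/4).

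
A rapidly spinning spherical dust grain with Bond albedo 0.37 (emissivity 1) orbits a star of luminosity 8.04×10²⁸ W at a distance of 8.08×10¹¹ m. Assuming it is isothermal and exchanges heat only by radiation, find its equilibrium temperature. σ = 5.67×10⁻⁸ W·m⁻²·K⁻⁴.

First find the stellar flux at distance d: S = L/(4πd²) = 8.04×10²⁸/(4π·(8.08×10¹¹)²) = 9800 W/m².
For an isothermal sphere, absorbed (1−a)S·πr² = emitted σ·4πr²·T⁴, so T⁴ = (1−a)S/(4σ).
T⁴ = 0.630·9800/(4·5.67×10⁻⁸) = 2.722×10¹⁰ K⁴.

T ≈ 406 K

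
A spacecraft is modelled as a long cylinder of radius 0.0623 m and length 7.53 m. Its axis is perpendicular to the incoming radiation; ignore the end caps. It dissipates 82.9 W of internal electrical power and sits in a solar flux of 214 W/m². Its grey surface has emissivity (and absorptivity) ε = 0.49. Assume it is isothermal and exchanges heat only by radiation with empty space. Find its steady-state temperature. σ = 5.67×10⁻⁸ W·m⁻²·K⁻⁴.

At steady state, absorbed solar power + internal power = radiated power.
Absorbed: α·S·A_cross = 0.49·214·0.9382 = 98.38 W (cross-section 2rL).
Total input = 98.38 + 82.9 = 181.3 W.
Radiated: εσ·A_surf·T⁴ with A_surf = 2πrL = 2.948 m².
T⁴ = 181.3/(0.49·5.67×10⁻⁸·2.948) = 2.214×10⁹ K⁴.

T ≈ 217 K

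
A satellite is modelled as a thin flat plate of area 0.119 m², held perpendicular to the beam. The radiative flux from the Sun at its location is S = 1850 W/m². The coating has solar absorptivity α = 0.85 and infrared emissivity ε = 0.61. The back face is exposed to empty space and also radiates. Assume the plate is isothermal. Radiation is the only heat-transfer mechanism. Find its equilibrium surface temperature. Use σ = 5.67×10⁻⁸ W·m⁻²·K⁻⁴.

T ≈ 388 K

At equilibrium, absorbed power = emitted power.
Absorbing cross-section = A = 0.1190 m²; emitting surface = 2A = 0.2380 m² (ratio 2).
αS·A_cross = εσ·A_surf·T⁴  ⇒  T⁴ = αS/(ε·2σ).
T⁴ = 0.850·1850/(0.61·2·5.67×10⁻⁸) = 2.273×10¹⁰ K⁴.
T = (2.273×10¹⁰)^(1/4).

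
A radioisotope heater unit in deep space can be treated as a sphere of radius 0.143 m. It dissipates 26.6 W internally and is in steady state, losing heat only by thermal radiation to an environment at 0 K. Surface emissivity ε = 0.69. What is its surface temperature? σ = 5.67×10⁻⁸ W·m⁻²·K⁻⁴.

Steady state: internal power = radiated power, P = εσA T⁴.
Radiating area A = 4πr² = 0.2570 m².
T⁴ = P/(εσA) = 26.6/(0.69·5.67×10⁻⁸·0.2570) = 2.646×10⁹ K⁴.
T = (2.646×10⁹)^(1/4).

T ≈ 227 K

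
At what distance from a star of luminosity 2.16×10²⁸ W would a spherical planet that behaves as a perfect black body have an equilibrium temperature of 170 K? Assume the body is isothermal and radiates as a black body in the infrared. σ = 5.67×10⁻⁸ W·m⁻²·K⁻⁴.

d ≈ 3.01×10¹² m

For an isothermal black-emitting sphere, (1−a)S·πr² = σ·4πr²·T⁴ ⇒ S = 4σT⁴/(1−a).
S = 4·5.67×10⁻⁸·(170)⁴/1.00 = 189.4 W/m².
Flux falls as S = L/(4πd²), so d = √(L/(4πS)) = √(2.16×10²⁸/(4π·189.4)).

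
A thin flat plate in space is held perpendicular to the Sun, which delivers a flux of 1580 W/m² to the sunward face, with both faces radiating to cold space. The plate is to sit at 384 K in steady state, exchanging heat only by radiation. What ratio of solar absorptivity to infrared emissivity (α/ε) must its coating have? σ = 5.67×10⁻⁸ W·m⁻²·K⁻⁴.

α/ε ≈ 1.56

Balance: αS·A = εσ·2A·T⁴ ⇒ α/ε = 2σT⁴/S.
α/ε = 2·5.67×10⁻⁸·(384)⁴/1580 = 2·5.67×10⁻⁸·2.174×10¹⁰/1580.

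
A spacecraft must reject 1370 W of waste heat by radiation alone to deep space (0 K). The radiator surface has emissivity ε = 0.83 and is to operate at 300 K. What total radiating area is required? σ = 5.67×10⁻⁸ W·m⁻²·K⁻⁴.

A ≈ 3.59 m²

P = εσA T⁴ ⇒ A = P/(εσT⁴).
T⁴ = 8.100×10⁹ K⁴.
A = 1370/(0.83 × 5.67×10⁻⁸ × 8.100×10⁹).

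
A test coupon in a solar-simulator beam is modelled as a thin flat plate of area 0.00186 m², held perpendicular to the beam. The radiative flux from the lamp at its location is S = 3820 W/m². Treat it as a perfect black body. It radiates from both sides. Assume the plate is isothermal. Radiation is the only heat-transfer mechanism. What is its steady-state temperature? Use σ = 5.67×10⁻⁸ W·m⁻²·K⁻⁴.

At equilibrium, absorbed power = emitted power.
Absorbing cross-section = A = 0.001860 m²; emitting surface = 2A = 0.003720 m² (ratio 2).
S·A_cross = εσ·A_surf·T⁴  ⇒  T⁴ = S/(2σ).
T⁴ = 1.00·3820/(2·5.67×10⁻⁸) = 3.369×10¹⁰ K⁴.
T = (3.369×10¹⁰)^(1/4).

T ≈ 428 K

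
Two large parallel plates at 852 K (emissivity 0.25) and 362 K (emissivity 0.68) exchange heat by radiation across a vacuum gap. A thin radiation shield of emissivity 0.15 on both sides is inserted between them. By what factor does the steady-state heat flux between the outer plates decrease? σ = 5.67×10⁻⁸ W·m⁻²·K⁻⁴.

factor ≈ 3.76

Without shield: q₀ = σΔ(T⁴)/(1/ε₁+1/ε₂−1) with denominator 4.471.
With shield the two gaps are in series; the resistances add: (1/ε₁+1/ε_s−1)+(1/ε_s+1/ε₂−1) = 9.667+7.137 = 16.80.
Heat-flux ratio q₀/q = 16.80/4.471.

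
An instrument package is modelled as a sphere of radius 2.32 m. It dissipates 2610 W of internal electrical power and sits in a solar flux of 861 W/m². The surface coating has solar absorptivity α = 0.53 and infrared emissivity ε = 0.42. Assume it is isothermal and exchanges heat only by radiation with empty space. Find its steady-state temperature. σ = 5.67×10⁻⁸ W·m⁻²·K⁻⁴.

At steady state, absorbed solar power + internal power = radiated power.
Absorbed: α·S·A_cross = 0.53·861·16.91 = 7716 W (cross-section πr²).
Total input = 7716 + 2610 = 10330 W.
Radiated: εσ·A_surf·T⁴ with A_surf = 4πr² = 67.64 m².
T⁴ = 10330/(0.42·5.67×10⁻⁸·67.64) = 6.411×10⁹ K⁴.

T ≈ 283 K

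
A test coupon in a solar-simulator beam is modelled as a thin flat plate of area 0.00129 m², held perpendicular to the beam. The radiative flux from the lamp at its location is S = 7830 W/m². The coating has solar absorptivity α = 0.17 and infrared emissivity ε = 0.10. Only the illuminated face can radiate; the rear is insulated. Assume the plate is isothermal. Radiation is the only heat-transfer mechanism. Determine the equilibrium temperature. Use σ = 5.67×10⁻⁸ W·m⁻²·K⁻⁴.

At equilibrium, absorbed power = emitted power.
Absorbing cross-section = A = 0.001290 m²; emitting surface = A = 0.001290 m² (ratio 1).
αS·A_cross = εσ·A_surf·T⁴  ⇒  T⁴ = αS/(ε·1σ).
T⁴ = 0.170·7830/(0.10·1·5.67×10⁻⁸) = 2.348×10¹¹ K⁴.
T = (2.348×10¹¹)^(1/4).

T ≈ 696 K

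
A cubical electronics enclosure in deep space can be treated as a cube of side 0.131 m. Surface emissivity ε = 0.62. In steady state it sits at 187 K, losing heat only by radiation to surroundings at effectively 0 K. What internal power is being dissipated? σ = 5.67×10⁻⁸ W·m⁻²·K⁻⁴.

Steady state: P = εσA T⁴.
A = 6L² = 0.1030 m²; T⁴ = (187)⁴ = 1.223×10⁹ K⁴.
P = 0.62 × 5.67×10⁻⁸ × 0.1030 × 1.223×10⁹.

P ≈ 4.43 W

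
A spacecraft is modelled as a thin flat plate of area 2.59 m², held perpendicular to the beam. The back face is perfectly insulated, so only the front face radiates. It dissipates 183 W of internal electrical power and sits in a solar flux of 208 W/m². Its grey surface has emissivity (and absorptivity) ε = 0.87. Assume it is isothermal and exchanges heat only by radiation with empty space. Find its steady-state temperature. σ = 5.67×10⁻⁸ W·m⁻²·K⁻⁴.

At steady state, absorbed solar power + internal power = radiated power.
Absorbed: α·S·A_cross = 0.87·208·2.590 = 468.7 W (cross-section A).
Total input = 468.7 + 183 = 651.7 W.
Radiated: εσ·A_surf·T⁴ with A_surf = A = 2.590 m².
T⁴ = 651.7/(0.87·5.67×10⁻⁸·2.590) = 5.101×10⁹ K⁴.

T ≈ 267 K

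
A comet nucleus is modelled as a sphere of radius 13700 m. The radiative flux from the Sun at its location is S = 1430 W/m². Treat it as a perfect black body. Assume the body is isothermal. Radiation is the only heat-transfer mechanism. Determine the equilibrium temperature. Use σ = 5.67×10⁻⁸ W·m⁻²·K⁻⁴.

T ≈ 282 K

At equilibrium, absorbed power = emitted power.
Absorbing cross-section = πr² = 5.896×10⁸ m²; emitting surface = 4πr² = 2.359×10⁹ m² (ratio 4).
S·A_cross = εσ·A_surf·T⁴  ⇒  T⁴ = S/(4σ).
T⁴ = 1.00·1430/(4·5.67×10⁻⁸) = 6.305×10⁹ K⁴.
T = (6.305×10⁹)^(1/4).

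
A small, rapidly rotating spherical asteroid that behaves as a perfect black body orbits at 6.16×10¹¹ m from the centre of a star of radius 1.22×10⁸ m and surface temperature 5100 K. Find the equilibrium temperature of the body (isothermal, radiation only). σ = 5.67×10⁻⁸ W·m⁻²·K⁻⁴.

The star's surface emits σT_*⁴; at distance d the flux is S = σT_*⁴(R_*/d)².
S = 5.67×10⁻⁸·(5100)⁴·(1.22×10⁸/6.16×10¹¹)² = 1.505 W/m².
For an isothermal sphere T⁴ = (1−a)S/(4σ) = 6.634×10⁶ K⁴.

T ≈ 50.8 K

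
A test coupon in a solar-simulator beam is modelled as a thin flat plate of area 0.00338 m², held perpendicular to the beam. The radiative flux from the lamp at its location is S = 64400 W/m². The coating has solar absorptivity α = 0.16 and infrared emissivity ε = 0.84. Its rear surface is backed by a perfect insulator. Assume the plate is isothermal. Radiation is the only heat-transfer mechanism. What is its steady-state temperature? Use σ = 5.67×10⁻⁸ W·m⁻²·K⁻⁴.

At equilibrium, absorbed power = emitted power.
Absorbing cross-section = A = 0.003380 m²; emitting surface = A = 0.003380 m² (ratio 1).
αS·A_cross = εσ·A_surf·T⁴  ⇒  T⁴ = αS/(ε·1σ).
T⁴ = 0.160·64400/(0.84·1·5.67×10⁻⁸) = 2.163×10¹¹ K⁴.
T = (2.163×10¹¹)^(1/4).

T ≈ 682 K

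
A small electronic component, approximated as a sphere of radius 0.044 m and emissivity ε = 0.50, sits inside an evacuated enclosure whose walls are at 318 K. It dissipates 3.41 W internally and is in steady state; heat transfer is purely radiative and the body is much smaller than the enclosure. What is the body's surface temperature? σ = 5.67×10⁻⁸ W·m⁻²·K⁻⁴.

T ≈ 351 K

For a small grey body in a large enclosure, net radiated power = εσA(T⁴ − T_w⁴).
Steady state: P = εσA(T⁴ − T_w⁴) with A = 4πr² = 0.02433 m².
T⁴ = P/(εσA) + T_w⁴ = 3.41/(0.50·5.67×10⁻⁸·0.02433) + (318)⁴
    = 4.944×10⁹ + 1.023×10¹⁰ = 1.517×10¹⁰ K⁴.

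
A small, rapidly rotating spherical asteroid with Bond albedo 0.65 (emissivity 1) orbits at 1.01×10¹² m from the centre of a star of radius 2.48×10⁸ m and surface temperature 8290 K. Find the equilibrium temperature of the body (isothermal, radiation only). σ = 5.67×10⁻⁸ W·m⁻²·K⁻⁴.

T ≈ 70.7 K

The star's surface emits σT_*⁴; at distance d the flux is S = σT_*⁴(R_*/d)².
S = 5.67×10⁻⁸·(8290)⁴·(2.48×10⁸/1.01×10¹²)² = 16.15 W/m².
For an isothermal sphere T⁴ = (1−a)S/(4σ) = 2.492×10⁷ K⁴.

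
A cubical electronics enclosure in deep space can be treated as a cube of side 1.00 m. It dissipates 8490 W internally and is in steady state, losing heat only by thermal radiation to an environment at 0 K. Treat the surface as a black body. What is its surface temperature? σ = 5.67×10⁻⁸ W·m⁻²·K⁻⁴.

T ≈ 397 K

Steady state: internal power = radiated power, P = εσA T⁴.
Radiating area A = 6L² = 6.000 m².
T⁴ = P/(εσA) = 8490/(1.0·5.67×10⁻⁸·6.000) = 2.496×10¹⁰ K⁴.
T = (2.496×10¹⁰)^(1/4).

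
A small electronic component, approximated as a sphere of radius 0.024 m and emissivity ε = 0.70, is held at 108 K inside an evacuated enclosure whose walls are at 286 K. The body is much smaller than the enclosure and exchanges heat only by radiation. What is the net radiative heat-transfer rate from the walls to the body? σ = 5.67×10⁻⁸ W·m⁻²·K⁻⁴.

P_net ≈ 1.88 W

For a small grey body in a large enclosure: P_net = εσA(T_body⁴ − T_wall⁴).
A = 4πr² = 0.007238 m²; T_body⁴ − T_wall⁴ = 1.360×10⁸ − 6.691×10⁹ = -6.555×10⁹ K⁴.
|P_net| = 0.70·5.67×10⁻⁸·0.007238·6.555×10⁹.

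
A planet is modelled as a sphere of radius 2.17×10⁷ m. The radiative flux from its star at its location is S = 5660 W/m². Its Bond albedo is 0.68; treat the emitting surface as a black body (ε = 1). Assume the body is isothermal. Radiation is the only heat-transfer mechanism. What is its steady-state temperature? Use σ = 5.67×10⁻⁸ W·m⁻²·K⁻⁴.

T ≈ 299 K

At equilibrium, absorbed power = emitted power.
Absorbing cross-section = πr² = 1.479×10¹⁵ m²; emitting surface = 4πr² = 5.917×10¹⁵ m² (ratio 4).
(1−a)S·A_cross = εσ·A_surf·T⁴  ⇒  T⁴ = (1−a)S/(4σ).
T⁴ = 0.320·5660/(4·5.67×10⁻⁸) = 7.986×10⁹ K⁴.
T = (7.986×10⁹)^(1/4).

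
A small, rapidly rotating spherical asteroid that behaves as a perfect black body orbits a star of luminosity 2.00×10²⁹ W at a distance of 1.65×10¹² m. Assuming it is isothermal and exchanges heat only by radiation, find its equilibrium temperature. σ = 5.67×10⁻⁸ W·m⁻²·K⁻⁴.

First find the stellar flux at distance d: S = L/(4πd²) = 2.00×10²⁹/(4π·(1.65×10¹²)²) = 5846 W/m².
For an isothermal sphere, absorbed (1−a)S·πr² = emitted σ·4πr²·T⁴, so T⁴ = (1−a)S/(4σ).
T⁴ = 1.00·5846/(4·5.67×10⁻⁸) = 2.578×10¹⁰ K⁴.

T ≈ 401 K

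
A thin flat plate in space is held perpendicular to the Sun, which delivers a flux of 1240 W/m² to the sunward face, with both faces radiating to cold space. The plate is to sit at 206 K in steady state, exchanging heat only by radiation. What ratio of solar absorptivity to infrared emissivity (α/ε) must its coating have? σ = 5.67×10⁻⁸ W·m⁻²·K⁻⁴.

Balance: αS·A = εσ·2A·T⁴ ⇒ α/ε = 2σT⁴/S.
α/ε = 2·5.67×10⁻⁸·(206)⁴/1240 = 2·5.67×10⁻⁸·1.801×10⁹/1240.

α/ε ≈ 0.165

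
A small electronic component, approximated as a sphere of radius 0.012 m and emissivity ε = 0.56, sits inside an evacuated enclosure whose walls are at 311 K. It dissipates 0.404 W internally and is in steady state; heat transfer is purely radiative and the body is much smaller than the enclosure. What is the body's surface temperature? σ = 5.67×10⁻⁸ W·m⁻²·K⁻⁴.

For a small grey body in a large enclosure, net radiated power = εσA(T⁴ − T_w⁴).
Steady state: P = εσA(T⁴ − T_w⁴) with A = 4πr² = 0.001810 m².
T⁴ = P/(εσA) + T_w⁴ = 0.404/(0.56·5.67×10⁻⁸·0.001810) + (311)⁴
    = 7.031×10⁹ + 9.355×10⁹ = 1.639×10¹⁰ K⁴.

T ≈ 358 K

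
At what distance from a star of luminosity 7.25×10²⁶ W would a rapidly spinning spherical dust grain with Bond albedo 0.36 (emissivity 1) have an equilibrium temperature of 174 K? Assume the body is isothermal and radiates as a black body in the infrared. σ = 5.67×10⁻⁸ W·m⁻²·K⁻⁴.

For an isothermal black-emitting sphere, (1−a)S·πr² = σ·4πr²·T⁴ ⇒ S = 4σT⁴/(1−a).
S = 4·5.67×10⁻⁸·(174)⁴/0.640 = 324.8 W/m².
Flux falls as S = L/(4πd²), so d = √(L/(4πS)) = √(7.25×10²⁶/(4π·324.8)).

d ≈ 4.21×10¹¹ m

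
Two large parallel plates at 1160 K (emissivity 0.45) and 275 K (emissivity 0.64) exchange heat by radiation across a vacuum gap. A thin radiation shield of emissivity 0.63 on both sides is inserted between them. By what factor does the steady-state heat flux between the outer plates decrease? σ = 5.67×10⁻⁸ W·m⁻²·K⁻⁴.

Without shield: q₀ = σΔ(T⁴)/(1/ε₁+1/ε₂−1) with denominator 2.785.
With shield the two gaps are in series; the resistances add: (1/ε₁+1/ε_s−1)+(1/ε_s+1/ε₂−1) = 2.810+2.150 = 4.959.
Heat-flux ratio q₀/q = 4.959/2.785.

factor ≈ 1.78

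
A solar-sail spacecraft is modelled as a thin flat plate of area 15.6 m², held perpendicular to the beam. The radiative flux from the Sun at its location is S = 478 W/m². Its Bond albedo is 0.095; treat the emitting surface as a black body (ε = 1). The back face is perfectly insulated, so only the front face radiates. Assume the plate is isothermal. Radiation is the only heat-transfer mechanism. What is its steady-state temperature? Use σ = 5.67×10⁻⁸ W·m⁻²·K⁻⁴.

T ≈ 296 K

At equilibrium, absorbed power = emitted power.
Absorbing cross-section = A = 15.60 m²; emitting surface = A = 15.60 m² (ratio 1).
(1−a)S·A_cross = εσ·A_surf·T⁴  ⇒  T⁴ = (1−a)S/(1σ).
T⁴ = 0.905·478/(1·5.67×10⁻⁸) = 7.629×10⁹ K⁴.
T = (7.629×10⁹)^(1/4).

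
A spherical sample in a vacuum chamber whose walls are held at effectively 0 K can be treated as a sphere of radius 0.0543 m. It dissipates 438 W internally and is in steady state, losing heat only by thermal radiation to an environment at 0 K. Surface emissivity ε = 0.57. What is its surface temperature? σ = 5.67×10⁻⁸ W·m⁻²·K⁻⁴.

Steady state: internal power = radiated power, P = εσA T⁴.
Radiating area A = 4πr² = 0.03705 m².
T⁴ = P/(εσA) = 438/(0.57·5.67×10⁻⁸·0.03705) = 3.658×10¹¹ K⁴.
T = (3.658×10¹¹)^(1/4).

T ≈ 778 K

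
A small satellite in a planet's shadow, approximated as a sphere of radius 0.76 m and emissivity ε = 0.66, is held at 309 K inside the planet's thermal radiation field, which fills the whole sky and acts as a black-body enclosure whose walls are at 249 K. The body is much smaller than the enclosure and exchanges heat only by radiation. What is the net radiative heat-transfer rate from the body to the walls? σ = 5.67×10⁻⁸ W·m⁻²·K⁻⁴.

P_net ≈ 1430 W

For a small grey body in a large enclosure: P_net = εσA(T_body⁴ − T_wall⁴).
A = 4πr² = 7.258 m²; T_body⁴ − T_wall⁴ = 9.117×10⁹ − 3.844×10⁹ = 5.272×10⁹ K⁴.
|P_net| = 0.66·5.67×10⁻⁸·7.258·5.272×10⁹.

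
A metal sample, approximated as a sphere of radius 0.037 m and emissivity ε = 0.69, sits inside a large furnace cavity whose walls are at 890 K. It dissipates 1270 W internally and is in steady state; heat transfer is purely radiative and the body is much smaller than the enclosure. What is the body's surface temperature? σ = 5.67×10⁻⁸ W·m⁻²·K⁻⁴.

For a small grey body in a large enclosure, net radiated power = εσA(T⁴ − T_w⁴).
Steady state: P = εσA(T⁴ − T_w⁴) with A = 4πr² = 0.01720 m².
T⁴ = P/(εσA) + T_w⁴ = 1270/(0.69·5.67×10⁻⁸·0.01720) + (890)⁴
    = 1.887×10¹² + 6.274×10¹¹ = 2.514×10¹² K⁴.

T ≈ 1260 K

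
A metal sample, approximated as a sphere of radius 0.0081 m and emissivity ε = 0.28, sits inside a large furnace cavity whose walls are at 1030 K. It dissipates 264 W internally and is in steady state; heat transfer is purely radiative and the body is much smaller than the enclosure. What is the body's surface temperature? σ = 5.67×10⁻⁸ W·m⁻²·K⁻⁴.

T ≈ 2150 K

For a small grey body in a large enclosure, net radiated power = εσA(T⁴ − T_w⁴).
Steady state: P = εσA(T⁴ − T_w⁴) with A = 4πr² = 8.245×10⁻⁴ m².
T⁴ = P/(εσA) + T_w⁴ = 264/(0.28·5.67×10⁻⁸·8.245×10⁻⁴) + (1030)⁴
    = 2.017×10¹³ + 1.126×10¹² = 2.129×10¹³ K⁴.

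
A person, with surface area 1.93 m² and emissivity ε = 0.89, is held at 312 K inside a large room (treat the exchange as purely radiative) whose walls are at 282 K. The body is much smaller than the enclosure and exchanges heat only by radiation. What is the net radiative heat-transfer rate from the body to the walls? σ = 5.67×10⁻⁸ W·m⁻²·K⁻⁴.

P_net ≈ 307 W

For a small grey body in a large enclosure: P_net = εσA(T_body⁴ − T_wall⁴).
A = 1.93 m²; T_body⁴ − T_wall⁴ = 9.476×10⁹ − 6.324×10⁹ = 3.152×10⁹ K⁴.
|P_net| = 0.89·5.67×10⁻⁸·1.930·3.152×10⁹.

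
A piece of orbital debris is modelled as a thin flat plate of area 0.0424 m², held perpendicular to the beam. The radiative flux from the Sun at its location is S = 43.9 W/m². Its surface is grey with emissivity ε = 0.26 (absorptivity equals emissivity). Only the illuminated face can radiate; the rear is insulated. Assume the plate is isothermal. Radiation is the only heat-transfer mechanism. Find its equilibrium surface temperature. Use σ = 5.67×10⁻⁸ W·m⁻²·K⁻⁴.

At equilibrium, absorbed power = emitted power.
Absorbing cross-section = A = 0.04240 m²; emitting surface = A = 0.04240 m² (ratio 1).
εS·A_cross = εσ·A_surf·T⁴  ⇒  T⁴ = S/(1σ)   (ε cancels).
T⁴ = 43.9/(1·5.67×10⁻⁸) = 7.743×10⁸ K⁴.
T = (7.743×10⁸)^(1/4).

T ≈ 167 K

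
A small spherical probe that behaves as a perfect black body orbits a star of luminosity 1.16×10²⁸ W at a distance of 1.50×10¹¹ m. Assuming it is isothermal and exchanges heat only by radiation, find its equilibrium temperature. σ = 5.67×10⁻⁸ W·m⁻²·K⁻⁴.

T ≈ 652 K

First find the stellar flux at distance d: S = L/(4πd²) = 1.16×10²⁸/(4π·(1.50×10¹¹)²) = 41030 W/m².
For an isothermal sphere, absorbed (1−a)S·πr² = emitted σ·4πr²·T⁴, so T⁴ = (1−a)S/(4σ).
T⁴ = 1.00·41030/(4·5.67×10⁻⁸) = 1.809×10¹¹ K⁴.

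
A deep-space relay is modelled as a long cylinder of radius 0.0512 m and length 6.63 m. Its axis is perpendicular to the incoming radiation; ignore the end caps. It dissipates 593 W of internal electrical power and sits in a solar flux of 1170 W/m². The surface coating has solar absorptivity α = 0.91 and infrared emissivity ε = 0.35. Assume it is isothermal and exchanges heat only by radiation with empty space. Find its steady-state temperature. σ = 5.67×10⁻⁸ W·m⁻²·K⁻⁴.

T ≈ 420 K

At steady state, absorbed solar power + internal power = radiated power.
Absorbed: α·S·A_cross = 0.91·1170·0.6789 = 722.8 W (cross-section 2rL).
Total input = 722.8 + 593 = 1316 W.
Radiated: εσ·A_surf·T⁴ with A_surf = 2πrL = 2.133 m².
T⁴ = 1316/(0.35·5.67×10⁻⁸·2.133) = 3.109×10¹⁰ K⁴.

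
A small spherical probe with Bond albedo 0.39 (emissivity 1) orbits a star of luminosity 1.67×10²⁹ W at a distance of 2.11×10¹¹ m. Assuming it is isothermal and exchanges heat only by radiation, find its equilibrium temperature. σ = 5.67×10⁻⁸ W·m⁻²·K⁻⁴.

T ≈ 947 K

First find the stellar flux at distance d: S = L/(4πd²) = 1.67×10²⁹/(4π·(2.11×10¹¹)²) = 2.985×10⁵ W/m².
For an isothermal sphere, absorbed (1−a)S·πr² = emitted σ·4πr²·T⁴, so T⁴ = (1−a)S/(4σ).
T⁴ = 0.610·2.985×10⁵/(4·5.67×10⁻⁸) = 8.028×10¹¹ K⁴.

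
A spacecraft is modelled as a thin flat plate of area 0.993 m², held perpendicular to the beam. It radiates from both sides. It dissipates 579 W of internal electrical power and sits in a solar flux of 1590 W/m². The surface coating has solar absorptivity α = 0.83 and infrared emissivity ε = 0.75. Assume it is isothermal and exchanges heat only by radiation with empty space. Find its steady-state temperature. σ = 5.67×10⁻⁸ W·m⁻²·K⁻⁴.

At steady state, absorbed solar power + internal power = radiated power.
Absorbed: α·S·A_cross = 0.83·1590·0.9930 = 1310 W (cross-section A).
Total input = 1310 + 579 = 1889 W.
Radiated: εσ·A_surf·T⁴ with A_surf = 2A = 1.986 m².
T⁴ = 1889/(0.75·5.67×10⁻⁸·1.986) = 2.237×10¹⁰ K⁴.

T ≈ 387 K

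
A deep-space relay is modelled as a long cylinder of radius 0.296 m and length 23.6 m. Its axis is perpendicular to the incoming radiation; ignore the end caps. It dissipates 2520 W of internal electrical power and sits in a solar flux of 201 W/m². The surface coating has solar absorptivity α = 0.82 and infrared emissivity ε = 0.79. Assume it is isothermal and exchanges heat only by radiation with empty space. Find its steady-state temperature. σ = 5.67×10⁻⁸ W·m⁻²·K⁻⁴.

T ≈ 223 K

At steady state, absorbed solar power + internal power = radiated power.
Absorbed: α·S·A_cross = 0.82·201·13.97 = 2303 W (cross-section 2rL).
Total input = 2303 + 2520 = 4823 W.
Radiated: εσ·A_surf·T⁴ with A_surf = 2πrL = 43.89 m².
T⁴ = 4823/(0.79·5.67×10⁻⁸·43.89) = 2.453×10⁹ K⁴.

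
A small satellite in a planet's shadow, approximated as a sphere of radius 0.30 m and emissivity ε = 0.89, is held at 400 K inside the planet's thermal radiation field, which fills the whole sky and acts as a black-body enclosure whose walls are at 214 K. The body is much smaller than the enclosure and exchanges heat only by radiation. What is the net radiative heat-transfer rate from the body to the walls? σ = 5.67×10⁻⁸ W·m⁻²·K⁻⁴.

For a small grey body in a large enclosure: P_net = εσA(T_body⁴ − T_wall⁴).
A = 4πr² = 1.131 m²; T_body⁴ − T_wall⁴ = 2.560×10¹⁰ − 2.097×10⁹ = 2.350×10¹⁰ K⁴.
|P_net| = 0.89·5.67×10⁻⁸·1.131·2.350×10¹⁰.

P_net ≈ 1340 W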